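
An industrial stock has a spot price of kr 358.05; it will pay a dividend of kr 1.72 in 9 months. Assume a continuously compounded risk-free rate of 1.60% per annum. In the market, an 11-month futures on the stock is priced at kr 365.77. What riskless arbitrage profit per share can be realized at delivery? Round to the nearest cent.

PV(dividends) I = 1.72·e^(−0.0160·9/12) = 1.6995
Fair futures F* = (S − I)·e^(rT) = (358.05 − 1.6995)·e^0.014667 = 356.3505 × 1.014775 = 361.6156
Market kr 365.77 > fair 361.6156: forward overpriced → cash-and-carry (borrow at r, buy the stock and collect the dividends, short the forward).
Profit at T = |F_mkt − F*| = |365.77 − 361.6156| = kr 4.15 per share

kr 4.15 per share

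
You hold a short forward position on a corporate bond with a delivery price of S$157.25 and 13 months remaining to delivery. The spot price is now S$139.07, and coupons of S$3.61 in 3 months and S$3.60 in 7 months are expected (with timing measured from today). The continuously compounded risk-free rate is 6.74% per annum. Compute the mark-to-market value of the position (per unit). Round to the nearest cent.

S$14.12

PV(remaining coupons) I = 3.61·e^(−0.0674·3/12) + 3.60·e^(−0.0674·7/12) = 7.0109
Current forward F = (S − I)·e^(rT) = (139.07 − 7.0109)·e^(0.0674·13/12) = 132.0591 × 1.075748 = 142.0623
Value (long) = (F − K)·e^(−rT) = (142.0623 − 157.25) × 0.929585 = -14.1183
Short position value = −(long value) = S$14.12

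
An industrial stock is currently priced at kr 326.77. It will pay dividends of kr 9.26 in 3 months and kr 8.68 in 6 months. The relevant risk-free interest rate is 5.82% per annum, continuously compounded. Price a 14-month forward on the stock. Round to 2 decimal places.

kr 330.94

PV(dividends) I = 9.26·e^(−0.0582·3/12) + 8.68·e^(−0.0582·6/12)
I = 9.1262 + 8.4311 = 17.5573
F = (S − I)·e^(rT) = (326.77 − 17.5573) · e^(0.0582·14/12)
= 309.2127 · e^0.067900 = 309.2127 × 1.070258 = kr 330.94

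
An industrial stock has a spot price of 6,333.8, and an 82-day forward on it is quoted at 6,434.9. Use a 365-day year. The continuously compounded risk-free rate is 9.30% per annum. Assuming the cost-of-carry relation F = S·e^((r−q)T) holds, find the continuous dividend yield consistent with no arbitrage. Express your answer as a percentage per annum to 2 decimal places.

2.25%

From F = S·e^((r−q)T): (r − q) = ln(F/S)/T
ln(6434.9/6333.8) = ln(1.015962) = 0.015836
(r − q) = 0.015836 / (82/365) = 0.070490
q = r − ln(F/S)/T = 0.0930 − 0.070490 = 0.022510
q = 2.25%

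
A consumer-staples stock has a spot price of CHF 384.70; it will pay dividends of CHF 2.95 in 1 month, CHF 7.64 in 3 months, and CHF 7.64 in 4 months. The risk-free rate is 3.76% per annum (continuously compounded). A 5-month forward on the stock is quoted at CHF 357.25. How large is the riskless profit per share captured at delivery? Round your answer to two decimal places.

PV(dividends) I = 2.95·e^(−0.0376·1/12) + 7.64·e^(−0.0376·3/12) + 7.64·e^(−0.0376·4/12) = 18.0541
Fair forward F* = (S − I)·e^(rT) = (384.70 − 18.0541)·e^0.015667 = 366.6459 × 1.015790 = 372.4352
Market CHF 357.25 < fair 372.4352: forward underpriced → reverse cash-and-carry (short the stock, invest proceeds at r, pay the dividends, go long the forward).
Profit at T = |F_mkt − F*| = |357.25 − 372.4352| = CHF 15.19 per share

CHF 15.19 per share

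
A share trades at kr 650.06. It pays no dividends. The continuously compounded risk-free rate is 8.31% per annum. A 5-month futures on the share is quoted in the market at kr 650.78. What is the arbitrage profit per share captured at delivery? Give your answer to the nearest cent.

kr 22.18 per share

Fair futures: F* = S·e^(carry·T), with carry = r = 0.0831
F* = 650.06 · e^(0.0831 × 5/12) = 650.06 · e^0.034625 = 650.06 × 1.035231 = kr 672.9623
Market kr 650.78 < fair kr 672.9623: forward underpriced → reverse cash-and-carry (short spot, go long the forward).
At maturity, profit = |F_mkt − F*| = |650.78 − 672.9623| = kr 22.18 per share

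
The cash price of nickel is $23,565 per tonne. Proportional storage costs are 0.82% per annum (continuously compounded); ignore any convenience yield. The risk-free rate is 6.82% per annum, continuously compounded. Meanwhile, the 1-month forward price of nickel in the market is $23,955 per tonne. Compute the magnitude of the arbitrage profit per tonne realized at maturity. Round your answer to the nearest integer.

$239 per tonne

Fair forward: F* = S·e^(carry·T), with carry = (r + u) = 0.0682 + 0.0082 = 0.0764
F* = 23565 · e^(0.0764 × 1/12) = 23565 · e^0.006367 = 23565 × 1.006387 = $23715.5097
Market $23955 > fair $23715.5097: forward overpriced → cash-and-carry (buy spot, short the forward).
At maturity, profit = |F_mkt − F*| = |23955 − 23715.5097| = $239 per tonne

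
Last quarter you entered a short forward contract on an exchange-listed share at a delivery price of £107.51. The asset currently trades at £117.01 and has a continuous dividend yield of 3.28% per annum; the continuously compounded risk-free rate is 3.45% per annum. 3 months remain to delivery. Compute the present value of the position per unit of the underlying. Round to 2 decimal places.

Current fair forward for the remaining 3 months: F = S·e^((r − q)·T), (r − q) = 0.0345 − 0.0328 = 0.0017
F = 117.01 · e^(0.0017 × 3/12) = 117.01 × 1.000425 = 117.0597
Value of long forward = (F − K)·e^(−rT) = (117.0597 − 107.51) · e^(−0.0345·3/12)
= 9.5497 × 0.991412 = 9.47
Short position value = −(long value) = -£9.47

-£9.47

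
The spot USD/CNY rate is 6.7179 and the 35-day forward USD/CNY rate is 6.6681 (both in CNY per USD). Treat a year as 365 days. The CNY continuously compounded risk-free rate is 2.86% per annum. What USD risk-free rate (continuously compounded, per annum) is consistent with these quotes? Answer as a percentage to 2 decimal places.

F = S·e^((r_CNY − r_USD)T) ⇒ r_USD = r_CNY − ln(F/S)/T
ln(6.6681/6.7179) = -0.007441; /(35/365) = -0.077599
r_USD = 0.0286 + 0.077599 = 0.106199
r_USD = 10.62%

10.62%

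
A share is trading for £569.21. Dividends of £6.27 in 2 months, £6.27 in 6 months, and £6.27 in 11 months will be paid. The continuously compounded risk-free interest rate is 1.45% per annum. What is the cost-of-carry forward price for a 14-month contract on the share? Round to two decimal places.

£559.94

PV(dividends) I = 6.27·e^(−0.0145·2/12) + 6.27·e^(−0.0145·6/12) + 6.27·e^(−0.0145·11/12)
I = 6.2549 + 6.2247 + 6.1872 = 18.6668
F = (S − I)·e^(rT) = (569.21 − 18.6668) · e^(0.0145·14/12)
= 550.5432 · e^0.016917 = 550.5432 × 1.017061 = £559.94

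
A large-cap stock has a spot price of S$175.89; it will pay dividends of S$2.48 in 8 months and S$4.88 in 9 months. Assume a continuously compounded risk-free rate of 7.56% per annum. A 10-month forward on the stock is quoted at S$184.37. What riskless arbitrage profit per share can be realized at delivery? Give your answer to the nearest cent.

PV(dividends) I = 2.48·e^(−0.0756·8/12) + 4.88·e^(−0.0756·9/12) = 6.9691
Fair forward F* = (S − I)·e^(rT) = (175.89 − 6.9691)·e^0.063000 = 168.9209 × 1.065027 = 179.9053
Market S$184.37 > fair 179.9053: forward overpriced → cash-and-carry (borrow at r, buy the stock and collect the dividends, short the forward).
Profit at T = |F_mkt − F*| = |184.37 − 179.9053| = S$4.46 per share

S$4.46 per share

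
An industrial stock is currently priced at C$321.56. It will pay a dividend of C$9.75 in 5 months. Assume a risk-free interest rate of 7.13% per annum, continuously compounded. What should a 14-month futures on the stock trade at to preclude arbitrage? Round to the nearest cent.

C$339.17

PV(dividends) I = 9.75·e^(−0.0713·5/12)
I = 9.4646
F = (S − I)·e^(rT) = (321.56 − 9.4646) · e^(0.0713·14/12)
= 312.0954 · e^0.083183 = 312.0954 × 1.086741 = C$339.17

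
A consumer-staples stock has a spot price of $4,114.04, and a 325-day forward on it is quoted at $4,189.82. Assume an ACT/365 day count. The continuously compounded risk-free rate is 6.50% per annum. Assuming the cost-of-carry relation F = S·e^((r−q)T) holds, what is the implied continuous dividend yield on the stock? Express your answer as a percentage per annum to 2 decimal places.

4.45%

From F = S·e^((r−q)T): (r − q) = ln(F/S)/T
ln(4189.82/4114.04) = ln(1.018420) = 0.018252
(r − q) = 0.018252 / (325/365) = 0.020498
q = r − ln(F/S)/T = 0.0650 − 0.020498 = 0.044502
q = 4.45%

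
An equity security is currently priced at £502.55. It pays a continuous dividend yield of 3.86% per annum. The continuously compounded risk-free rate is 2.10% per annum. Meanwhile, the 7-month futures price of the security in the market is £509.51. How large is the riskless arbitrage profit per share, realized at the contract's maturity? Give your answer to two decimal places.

£12.09 per share

Fair futures: F* = S·e^(carry·T), with carry = (r − q) = 0.0210 − 0.0386 = -0.0176
F* = 502.55 · e^(-0.0176 × 7/12) = 502.55 · e^-0.010267 = 502.55 × 0.989786 = £497.4170
Market £509.51 > fair £497.4170: forward overpriced → cash-and-carry (buy spot, short the forward).
At maturity, profit = |F_mkt − F*| = |509.51 − 497.4170| = £12.09 per share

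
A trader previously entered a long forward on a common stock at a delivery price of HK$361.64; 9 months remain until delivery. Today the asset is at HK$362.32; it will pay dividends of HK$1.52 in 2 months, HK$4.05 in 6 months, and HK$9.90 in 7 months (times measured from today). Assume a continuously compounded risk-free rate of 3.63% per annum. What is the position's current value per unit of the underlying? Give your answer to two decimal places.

-HK$4.79

PV(remaining dividends) I = 1.52·e^(−0.0363·2/12) + 4.05·e^(−0.0363·6/12) + 9.90·e^(−0.0363·7/12) = 15.1806
Current forward F = (S − I)·e^(rT) = (362.32 − 15.1806)·e^(0.0363·9/12) = 347.1394 × 1.027599 = 356.7201
Value (long) = (F − K)·e^(−rT) = (356.7201 − 361.64) × 0.973142 = -4.7878
Value = -HK$4.79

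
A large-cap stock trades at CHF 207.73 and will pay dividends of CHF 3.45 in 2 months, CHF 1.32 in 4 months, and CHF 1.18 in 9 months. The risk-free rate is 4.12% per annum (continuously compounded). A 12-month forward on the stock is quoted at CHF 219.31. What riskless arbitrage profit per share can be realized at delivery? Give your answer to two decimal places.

PV(dividends) I = 3.45·e^(−0.0412·2/12) + 1.32·e^(−0.0412·4/12) + 1.18·e^(−0.0412·9/12) = 5.8725
Fair forward F* = (S − I)·e^(rT) = (207.73 − 5.8725)·e^0.041200 = 201.8575 × 1.042060 = 210.3476
Market CHF 219.31 > fair 210.3476: forward overpriced → cash-and-carry (borrow at r, buy the stock and collect the dividends, short the forward).
Profit at T = |F_mkt − F*| = |219.31 − 210.3476| = CHF 8.96 per share

CHF 8.96 per share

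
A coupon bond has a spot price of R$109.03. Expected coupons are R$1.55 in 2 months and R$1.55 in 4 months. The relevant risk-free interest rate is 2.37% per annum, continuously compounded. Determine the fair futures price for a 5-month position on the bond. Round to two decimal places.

PV(coupons) I = 1.55·e^(−0.0237·2/12) + 1.55·e^(−0.0237·4/12)
I = 1.5439 + 1.5378 = 3.0817
F = (S − I)·e^(rT) = (109.03 − 3.0817) · e^(0.0237·5/12)
= 105.9483 · e^0.009875 = 105.9483 × 1.009924 = R$107.00

R$107.00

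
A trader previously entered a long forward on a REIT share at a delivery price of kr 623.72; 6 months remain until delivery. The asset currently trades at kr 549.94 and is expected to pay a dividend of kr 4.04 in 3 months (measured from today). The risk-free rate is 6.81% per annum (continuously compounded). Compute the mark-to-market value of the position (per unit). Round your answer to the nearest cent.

-kr 56.87

PV(remaining dividends) I = 4.04·e^(−0.0681·3/12) = 3.9718
Current forward F = (S − I)·e^(rT) = (549.94 − 3.9718)·e^(0.0681·6/12) = 545.9682 × 1.034636 = 564.8784
Value (long) = (F − K)·e^(−rT) = (564.8784 − 623.72) × 0.966523 = -56.8718
Value = -kr 56.87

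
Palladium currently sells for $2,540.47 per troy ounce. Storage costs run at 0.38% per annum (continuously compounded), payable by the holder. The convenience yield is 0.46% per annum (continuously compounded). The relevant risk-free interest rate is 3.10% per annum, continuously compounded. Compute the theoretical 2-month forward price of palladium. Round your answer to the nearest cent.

Net carry = r + u − y = 0.0310 + 0.0038 − 0.0046 = 0.0302
F = S·e^((r+u−y)T) = 2540.47 · e^(0.0302 × 2/12) = 2540.47 · e^0.00503333
= 2540.47 × 1.00504602 = $2,553.29 per troy ounce

$2,553.29 per troy ounce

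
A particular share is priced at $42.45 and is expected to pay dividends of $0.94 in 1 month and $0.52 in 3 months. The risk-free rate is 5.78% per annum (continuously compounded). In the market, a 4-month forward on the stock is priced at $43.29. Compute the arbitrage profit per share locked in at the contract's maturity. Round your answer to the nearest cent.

PV(dividends) I = 0.94·e^(−0.0578·1/12) + 0.52·e^(−0.0578·3/12) = 1.4480
Fair forward F* = (S − I)·e^(rT) = (42.45 − 1.4480)·e^0.019267 = 41.0020 × 1.019454 = 41.7997
Market $43.29 > fair 41.7997: forward overpriced → cash-and-carry (borrow at r, buy the stock and collect the dividends, short the forward).
Profit at T = |F_mkt − F*| = |43.29 − 41.7997| = $1.49 per share

$1.49 per share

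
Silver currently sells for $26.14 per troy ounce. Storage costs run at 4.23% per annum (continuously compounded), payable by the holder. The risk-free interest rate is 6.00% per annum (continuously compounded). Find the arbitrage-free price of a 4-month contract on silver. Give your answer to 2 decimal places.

Net carry = r + u − y = 0.0600 + 0.0423 − 0.0000 = 0.1023
F = S·e^((r+u−y)T) = 26.14 · e^(0.1023 × 4/12) = 26.14 · e^0.034100
= 26.14 × 1.034688 = $27.05 per troy ounce

$27.05 per troy ounce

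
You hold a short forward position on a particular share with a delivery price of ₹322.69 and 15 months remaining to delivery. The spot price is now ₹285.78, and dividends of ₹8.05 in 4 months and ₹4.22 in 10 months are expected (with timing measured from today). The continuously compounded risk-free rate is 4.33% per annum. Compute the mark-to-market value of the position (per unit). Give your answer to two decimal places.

PV(remaining dividends) I = 8.05·e^(−0.0433·4/12) + 4.22·e^(−0.0433·10/12) = 12.0051
Current forward F = (S − I)·e^(rT) = (285.78 − 12.0051)·e^(0.0433·15/12) = 273.7749 × 1.055617 = 289.0014
Value (long) = (F − K)·e^(−rT) = (289.0014 − 322.69) × 0.947314 = -31.9137
Short position value = −(long value) = ₹31.91

₹31.91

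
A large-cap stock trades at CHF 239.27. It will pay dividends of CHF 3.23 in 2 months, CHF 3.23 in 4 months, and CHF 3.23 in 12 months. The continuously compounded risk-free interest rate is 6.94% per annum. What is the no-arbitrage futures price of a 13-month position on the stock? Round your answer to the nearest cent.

PV(dividends) I = 3.23·e^(−0.0694·2/12) + 3.23·e^(−0.0694·4/12) + 3.23·e^(−0.0694·12/12)
I = 3.1929 + 3.1561 + 3.0134 = 9.3624
F = (S − I)·e^(rT) = (239.27 − 9.3624) · e^(0.0694·13/12)
= 229.9076 · e^0.075183 = 229.9076 × 1.078081 = CHF 247.86

CHF 247.86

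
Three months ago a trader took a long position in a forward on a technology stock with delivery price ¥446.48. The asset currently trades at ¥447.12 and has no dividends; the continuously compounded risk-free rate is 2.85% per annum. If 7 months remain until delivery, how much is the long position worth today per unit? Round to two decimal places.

Current fair forward for the remaining 7 months: F = S·e^(r·T), r = 0.0285
F = 447.12 · e^(0.0285 × 7/12) = 447.12 × 1.016764 = 454.6155
Value of long forward = (F − K)·e^(−rT) = (454.6155 − 446.48) · e^(−0.0285·7/12)
= 8.1355 × 0.983512 = 8.00

¥8.00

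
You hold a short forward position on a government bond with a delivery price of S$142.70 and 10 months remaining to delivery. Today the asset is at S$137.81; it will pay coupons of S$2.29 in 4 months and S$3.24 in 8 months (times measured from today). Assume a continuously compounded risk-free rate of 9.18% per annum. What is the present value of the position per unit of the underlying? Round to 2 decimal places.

PV(remaining coupons) I = 2.29·e^(−0.0918·4/12) + 3.24·e^(−0.0918·8/12) = 5.2686
Current forward F = (S − I)·e^(rT) = (137.81 − 5.2686)·e^(0.0918·10/12) = 132.5414 × 1.079502 = 143.0787
Value (long) = (F − K)·e^(−rT) = (143.0787 − 142.70) × 0.926353 = 0.3508
Short position value = −(long value) = -S$0.35

-S$0.35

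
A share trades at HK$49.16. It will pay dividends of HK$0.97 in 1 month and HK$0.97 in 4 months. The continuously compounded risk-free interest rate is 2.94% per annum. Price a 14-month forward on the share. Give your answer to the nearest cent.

HK$48.88

PV(dividends) I = 0.97·e^(−0.0294·1/12) + 0.97·e^(−0.0294·4/12)
I = 0.9676 + 0.9605 = 1.9281
F = (S − I)·e^(rT) = (49.16 − 1.9281) · e^(0.0294·14/12)
= 47.2319 · e^0.034300 = 47.2319 × 1.034895 = HK$48.88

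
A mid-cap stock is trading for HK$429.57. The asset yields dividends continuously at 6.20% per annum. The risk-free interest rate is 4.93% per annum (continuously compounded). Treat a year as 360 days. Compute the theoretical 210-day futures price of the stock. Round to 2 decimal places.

F = S·e^((r − q)T) = 429.57 · e^((0.0493 − 0.0620) × 210/360)
= 429.57 · e^-0.007408 = 429.57 × 0.992619
F = HK$426.40

HK$426.40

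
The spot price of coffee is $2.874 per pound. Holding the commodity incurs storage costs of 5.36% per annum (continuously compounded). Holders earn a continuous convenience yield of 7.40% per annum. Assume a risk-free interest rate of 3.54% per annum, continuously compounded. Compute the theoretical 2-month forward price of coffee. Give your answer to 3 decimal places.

$2.881 per pound

Net carry = r + u − y = 0.0354 + 0.0536 − 0.0740 = 0.0150
F = S·e^((r+u−y)T) = 2.874 · e^(0.0150 × 2/12) = 2.874 · e^0.002500
= 2.874 × 1.002503 = $2.881 per pound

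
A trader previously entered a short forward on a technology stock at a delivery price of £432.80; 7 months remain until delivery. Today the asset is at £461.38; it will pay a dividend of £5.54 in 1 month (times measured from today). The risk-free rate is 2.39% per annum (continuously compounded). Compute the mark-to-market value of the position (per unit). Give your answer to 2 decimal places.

PV(remaining dividends) I = 5.54·e^(−0.0239·1/12) = 5.5290
Current forward F = (S − I)·e^(rT) = (461.38 − 5.5290)·e^(0.0239·7/12) = 455.8510 × 1.014039 = 462.2507
Value (long) = (F − K)·e^(−rT) = (462.2507 − 432.80) × 0.986155 = 29.0430
Short position value = −(long value) = -£29.04

-£29.04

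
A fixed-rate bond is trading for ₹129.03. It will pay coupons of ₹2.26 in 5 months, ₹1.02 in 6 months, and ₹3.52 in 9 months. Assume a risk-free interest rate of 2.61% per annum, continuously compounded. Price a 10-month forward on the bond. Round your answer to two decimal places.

₹125.03

PV(coupons) I = 2.26·e^(−0.0261·5/12) + 1.02·e^(−0.0261·6/12) + 3.52·e^(−0.0261·9/12)
I = 2.2356 + 1.0068 + 3.4518 = 6.6942
F = (S − I)·e^(rT) = (129.03 − 6.6942) · e^(0.0261·10/12)
= 122.3358 · e^0.021750 = 122.3358 × 1.021988 = ₹125.03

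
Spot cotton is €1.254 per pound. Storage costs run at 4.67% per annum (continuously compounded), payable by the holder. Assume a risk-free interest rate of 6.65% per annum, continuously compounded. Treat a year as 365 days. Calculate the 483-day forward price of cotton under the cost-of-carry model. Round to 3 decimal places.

€1.457 per pound

Net carry = r + u − y = 0.0665 + 0.0467 − 0.0000 = 0.1132
F = S·e^((r+u−y)T) = 1.254 · e^(0.1132 × 483/365) = 1.254 · e^0.149796
= 1.254 × 1.161597 = €1.457 per pound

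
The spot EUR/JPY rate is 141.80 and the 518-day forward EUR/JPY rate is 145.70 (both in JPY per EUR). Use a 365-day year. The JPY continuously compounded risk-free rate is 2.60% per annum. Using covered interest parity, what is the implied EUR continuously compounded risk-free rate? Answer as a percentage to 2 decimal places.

0.69%

F = S·e^((r_JPY − r_EUR)T) ⇒ r_EUR = r_JPY − ln(F/S)/T
ln(145.70/141.80) = 0.027132; /(518/365) = 0.019118
r_EUR = 0.0260 − 0.019118 = 0.006882
r_EUR = 0.69%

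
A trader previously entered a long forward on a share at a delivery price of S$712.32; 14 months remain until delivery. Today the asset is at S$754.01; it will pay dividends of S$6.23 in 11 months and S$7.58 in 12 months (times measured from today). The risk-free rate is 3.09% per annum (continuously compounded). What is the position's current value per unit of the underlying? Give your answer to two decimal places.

S$53.51

PV(remaining dividends) I = 6.23·e^(−0.0309·11/12) + 7.58·e^(−0.0309·12/12) = 13.4054
Current forward F = (S − I)·e^(rT) = (754.01 − 13.4054)·e^(0.0309·14/12) = 740.6046 × 1.036708 = 767.7907
Value (long) = (F − K)·e^(−rT) = (767.7907 − 712.32) × 0.964592 = 53.5066
Value = S$53.51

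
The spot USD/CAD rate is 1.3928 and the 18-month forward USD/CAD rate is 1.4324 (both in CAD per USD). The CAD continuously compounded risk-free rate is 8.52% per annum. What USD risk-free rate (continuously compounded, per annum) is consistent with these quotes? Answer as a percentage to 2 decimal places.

6.65%

F = S·e^((r_CAD − r_USD)T) ⇒ r_USD = r_CAD − ln(F/S)/T
ln(1.4324/1.3928) = 0.028035; /(18/12) = 0.018690
r_USD = 0.0852 − 0.018690 = 0.066510
r_USD = 6.65%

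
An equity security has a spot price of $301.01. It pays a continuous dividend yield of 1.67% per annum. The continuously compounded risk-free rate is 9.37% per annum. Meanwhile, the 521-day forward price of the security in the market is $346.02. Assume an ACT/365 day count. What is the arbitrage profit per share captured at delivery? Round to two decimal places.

$10.04 per share

Fair forward: F* = S·e^(carry·T), with carry = (r − q) = 0.0937 − 0.0167 = 0.0770
F* = 301.01 · e^(0.0770 × 521/365) = 301.01 · e^0.109910 = 301.01 × 1.116178 = $335.9807
Market $346.02 > fair $335.9807: forward overpriced → cash-and-carry (buy spot, short the forward).
At maturity, profit = |F_mkt − F*| = |346.02 − 335.9807| = $10.04 per share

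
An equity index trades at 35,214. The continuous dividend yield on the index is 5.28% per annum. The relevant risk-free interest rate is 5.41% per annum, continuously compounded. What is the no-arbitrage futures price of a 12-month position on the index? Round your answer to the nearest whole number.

F = S·e^((r − q)T) = 35214 · e^((0.0541 − 0.0528) × 12/12)
= 35214 · e^0.001300 = 35214 × 1.001301
F = 35,260

35,260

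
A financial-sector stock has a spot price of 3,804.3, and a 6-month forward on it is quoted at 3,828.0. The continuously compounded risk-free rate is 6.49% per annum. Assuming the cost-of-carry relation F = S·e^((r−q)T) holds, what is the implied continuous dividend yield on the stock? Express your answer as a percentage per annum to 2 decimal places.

From F = S·e^((r−q)T): (r − q) = ln(F/S)/T
ln(3828.0/3804.3) = ln(1.006230) = 0.006211
(r − q) = 0.006211 / (6/12) = 0.012422
q = r − ln(F/S)/T = 0.0649 − 0.012422 = 0.052478
q = 5.25%

5.25%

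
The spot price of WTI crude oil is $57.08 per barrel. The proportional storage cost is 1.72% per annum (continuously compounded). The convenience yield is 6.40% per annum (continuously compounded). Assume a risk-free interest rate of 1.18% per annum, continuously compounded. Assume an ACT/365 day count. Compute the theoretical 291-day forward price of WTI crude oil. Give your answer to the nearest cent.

Net carry = r + u − y = 0.0118 + 0.0172 − 0.0640 = -0.0350
F = S·e^((r+u−y)T) = 57.08 · e^(-0.0350 × 291/365) = 57.08 · e^-0.027904
= 57.08 × 0.972482 = $55.51 per barrel

$55.51 per barrel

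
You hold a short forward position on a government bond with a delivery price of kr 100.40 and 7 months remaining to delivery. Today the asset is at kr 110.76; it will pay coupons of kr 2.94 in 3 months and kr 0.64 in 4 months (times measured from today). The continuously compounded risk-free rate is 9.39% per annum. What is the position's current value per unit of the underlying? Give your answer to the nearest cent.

-kr 12.22

PV(remaining coupons) I = 2.94·e^(−0.0939·3/12) + 0.64·e^(−0.0939·4/12) = 3.4921
Current forward F = (S − I)·e^(rT) = (110.76 − 3.4921)·e^(0.0939·7/12) = 107.2679 × 1.056303 = 113.3074
Value (long) = (F − K)·e^(−rT) = (113.3074 − 100.40) × 0.946698 = 12.2194
Short position value = −(long value) = -kr 12.22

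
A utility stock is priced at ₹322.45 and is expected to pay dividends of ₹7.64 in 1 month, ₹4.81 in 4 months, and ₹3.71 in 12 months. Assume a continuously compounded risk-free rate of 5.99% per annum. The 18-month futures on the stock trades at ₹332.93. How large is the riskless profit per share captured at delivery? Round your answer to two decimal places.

₹2.54 per share

PV(dividends) I = 7.64·e^(−0.0599·1/12) + 4.81·e^(−0.0599·4/12) + 3.71·e^(−0.0599·12/12) = 15.8112
Fair futures F* = (S − I)·e^(rT) = (322.45 − 15.8112)·e^0.089850 = 306.6388 × 1.094010 = 335.4659
Market ₹332.93 < fair 335.4659: forward underpriced → reverse cash-and-carry (short the stock, invest proceeds at r, pay the dividends, go long the forward).
Profit at T = |F_mkt − F*| = |332.93 − 335.4659| = ₹2.54 per share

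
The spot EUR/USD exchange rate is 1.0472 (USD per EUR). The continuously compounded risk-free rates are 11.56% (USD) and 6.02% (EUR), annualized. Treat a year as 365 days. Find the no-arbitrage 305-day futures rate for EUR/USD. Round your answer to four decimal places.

F = S·e^((r_USD − r_EUR)T) = 1.0472 · e^((0.1156 − 0.0602) × 305/365)
= 1.0472 · e^0.046293 = 1.0472 × 1.047381
F = 1.0968 USD per EUR

1.0968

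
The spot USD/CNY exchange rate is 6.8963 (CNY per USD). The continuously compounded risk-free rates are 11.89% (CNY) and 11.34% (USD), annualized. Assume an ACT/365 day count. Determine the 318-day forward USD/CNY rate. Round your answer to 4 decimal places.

6.9294

F = S·e^((r_CNY − r_USD)T) = 6.8963 · e^((0.1189 − 0.1134) × 318/365)
= 6.8963 · e^0.004792 = 6.8963 × 1.004803
F = 6.9294 CNY per USD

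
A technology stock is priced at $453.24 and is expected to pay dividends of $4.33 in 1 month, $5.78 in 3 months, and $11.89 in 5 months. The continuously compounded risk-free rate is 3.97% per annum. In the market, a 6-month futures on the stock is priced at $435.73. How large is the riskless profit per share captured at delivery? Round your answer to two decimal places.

PV(dividends) I = 4.33·e^(−0.0397·1/12) + 5.78·e^(−0.0397·3/12) + 11.89·e^(−0.0397·5/12) = 21.7336
Fair futures F* = (S − I)·e^(rT) = (453.24 − 21.7336)·e^0.019850 = 431.5064 × 1.020048 = 440.1572
Market $435.73 < fair 440.1572: forward underpriced → reverse cash-and-carry (short the stock, invest proceeds at r, pay the dividends, go long the forward).
Profit at T = |F_mkt − F*| = |435.73 − 440.1572| = $4.43 per share

$4.43 per share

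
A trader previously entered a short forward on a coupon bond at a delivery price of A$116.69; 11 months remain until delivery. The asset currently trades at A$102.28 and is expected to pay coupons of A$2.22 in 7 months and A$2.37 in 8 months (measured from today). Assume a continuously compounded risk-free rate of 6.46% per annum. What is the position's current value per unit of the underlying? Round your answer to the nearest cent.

A$12.11

PV(remaining coupons) I = 2.22·e^(−0.0646·7/12) + 2.37·e^(−0.0646·8/12) = 4.4080
Current forward F = (S − I)·e^(rT) = (102.28 − 4.4080)·e^(0.0646·11/12) = 97.8720 × 1.061005 = 103.8427
Value (long) = (F − K)·e^(−rT) = (103.8427 − 116.69) × 0.942503 = -12.1086
Short position value = −(long value) = A$12.11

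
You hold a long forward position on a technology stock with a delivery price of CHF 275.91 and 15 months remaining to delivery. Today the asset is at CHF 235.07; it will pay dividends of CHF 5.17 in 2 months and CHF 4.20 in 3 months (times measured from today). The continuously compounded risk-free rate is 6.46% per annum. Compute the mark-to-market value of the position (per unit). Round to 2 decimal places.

-CHF 28.68

PV(remaining dividends) I = 5.17·e^(−0.0646·2/12) + 4.20·e^(−0.0646·3/12) = 9.2473
Current forward F = (S − I)·e^(rT) = (235.07 − 9.2473)·e^(0.0646·15/12) = 225.8227 × 1.084100 = 244.8144
Value (long) = (F − K)·e^(−rT) = (244.8144 − 275.91) × 0.922424 = -28.6833
Value = -CHF 28.68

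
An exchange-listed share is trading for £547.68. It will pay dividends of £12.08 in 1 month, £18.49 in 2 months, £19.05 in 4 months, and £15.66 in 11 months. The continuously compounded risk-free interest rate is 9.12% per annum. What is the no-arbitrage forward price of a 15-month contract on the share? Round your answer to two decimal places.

PV(dividends) I = 12.08·e^(−0.0912·1/12) + 18.49·e^(−0.0912·2/12) + 19.05·e^(−0.0912·4/12) + 15.66·e^(−0.0912·11/12)
I = 11.9885 + 18.2111 + 18.4796 + 14.4041 = 63.0833
F = (S − I)·e^(rT) = (547.68 − 63.0833) · e^(0.0912·15/12)
= 484.5967 · e^0.114000 = 484.5967 × 1.120752 = £543.11

£543.11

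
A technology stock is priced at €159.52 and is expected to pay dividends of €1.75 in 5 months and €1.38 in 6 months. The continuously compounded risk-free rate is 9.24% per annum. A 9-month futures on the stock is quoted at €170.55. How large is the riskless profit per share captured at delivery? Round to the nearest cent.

€2.80 per share

PV(dividends) I = 1.75·e^(−0.0924·5/12) + 1.38·e^(−0.0924·6/12) = 3.0016
Fair futures F* = (S − I)·e^(rT) = (159.52 − 3.0016)·e^0.069300 = 156.5184 × 1.071758 = 167.7498
Market €170.55 > fair 167.7498: forward overpriced → cash-and-carry (borrow at r, buy the stock and collect the dividends, short the forward).
Profit at T = |F_mkt − F*| = |170.55 − 167.7498| = €2.80 per share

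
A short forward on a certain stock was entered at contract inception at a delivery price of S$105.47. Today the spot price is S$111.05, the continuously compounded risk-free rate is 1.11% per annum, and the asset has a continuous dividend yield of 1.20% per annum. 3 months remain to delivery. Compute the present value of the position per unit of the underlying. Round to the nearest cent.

Current fair forward for the remaining 3 months: F = S·e^((r − q)·T), (r − q) = 0.0111 − 0.0120 = -0.0009
F = 111.05 · e^(-0.0009 × 3/12) = 111.05 × 0.999775 = 111.0250
Value of long forward = (F − K)·e^(−rT) = (111.0250 − 105.47) · e^(−0.0111·3/12)
= 5.5550 × 0.997229 = 5.54
Short position value = −(long value) = -S$5.54

-S$5.54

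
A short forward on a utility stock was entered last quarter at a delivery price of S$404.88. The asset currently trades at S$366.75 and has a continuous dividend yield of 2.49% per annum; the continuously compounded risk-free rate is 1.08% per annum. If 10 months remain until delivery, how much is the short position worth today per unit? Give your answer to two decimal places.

Current fair forward for the remaining 10 months: F = S·e^((r − q)·T), (r − q) = 0.0108 − 0.0249 = -0.0141
F = 366.75 · e^(-0.0141 × 10/12) = 366.75 × 0.988319 = 362.4660
Value of long forward = (F − K)·e^(−rT) = (362.4660 − 404.88) · e^(−0.0108·10/12)
= -42.4140 × 0.991040 = -42.03
Short position value = −(long value) = S$42.03

S$42.03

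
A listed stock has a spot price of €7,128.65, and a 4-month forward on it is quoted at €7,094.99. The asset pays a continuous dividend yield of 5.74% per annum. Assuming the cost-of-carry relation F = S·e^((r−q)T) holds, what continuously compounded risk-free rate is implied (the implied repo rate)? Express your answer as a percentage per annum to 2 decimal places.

From F = S·e^((r−q)T): (r − q) = ln(F/S)/T
ln(7094.99/7128.65) = ln(0.995278) = -0.004733
(r − q) = -0.004733 / (4/12) = -0.014199
r = ln(F/S)/T + q = -0.014199 + 0.0574 = 0.043201
r = 4.32%

4.32%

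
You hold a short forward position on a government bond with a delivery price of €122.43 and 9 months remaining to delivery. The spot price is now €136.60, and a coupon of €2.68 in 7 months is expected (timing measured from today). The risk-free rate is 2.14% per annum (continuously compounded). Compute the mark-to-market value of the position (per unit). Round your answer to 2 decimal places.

PV(remaining coupons) I = 2.68·e^(−0.0214·7/12) = 2.6468
Current forward F = (S − I)·e^(rT) = (136.60 − 2.6468)·e^(0.0214·9/12) = 133.9532 × 1.016179 = 136.1204
Value (long) = (F − K)·e^(−rT) = (136.1204 − 122.43) × 0.984078 = 13.4724
Short position value = −(long value) = -€13.47

-€13.47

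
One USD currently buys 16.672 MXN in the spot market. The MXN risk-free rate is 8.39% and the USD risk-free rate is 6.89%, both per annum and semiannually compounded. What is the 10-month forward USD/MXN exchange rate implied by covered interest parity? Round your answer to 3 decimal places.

16.874

By covered interest parity, F = S · (1+r_MXN/2)^(2T) / (1+r_USD/2)^(2T)
= 16.672 × 1.070890 / 1.058074 = 16.672 × 1.012113
F = 16.874 MXN per USD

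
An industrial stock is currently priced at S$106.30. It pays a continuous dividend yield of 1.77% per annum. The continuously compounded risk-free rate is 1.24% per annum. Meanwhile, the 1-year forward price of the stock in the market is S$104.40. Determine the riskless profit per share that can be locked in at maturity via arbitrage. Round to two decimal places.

Fair forward: F* = S·e^(carry·T), with carry = (r − q) = 0.0124 − 0.0177 = -0.0053
F* = 106.30 · e^(-0.0053 × 1) = 106.30 · e^-0.005300 = 106.30 × 0.994714 = S$105.7381
Market S$104.40 < fair S$105.7381: forward underpriced → reverse cash-and-carry (short spot, go long the forward).
At maturity, profit = |F_mkt − F*| = |104.40 − 105.7381| = S$1.34 per share

S$1.34 per share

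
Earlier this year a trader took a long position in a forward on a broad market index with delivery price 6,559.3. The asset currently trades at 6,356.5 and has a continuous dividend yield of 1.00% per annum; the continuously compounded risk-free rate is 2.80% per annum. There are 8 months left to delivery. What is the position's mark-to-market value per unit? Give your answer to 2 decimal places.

Current fair forward for the remaining 8 months: F = S·e^((r − q)·T), (r − q) = 0.0280 − 0.0100 = 0.0180
F = 6356.5 · e^(0.0180 × 8/12) = 6356.5 × 1.01207229 = 6433.2375
Value of long forward = (F − K)·e^(−rT) = (6433.2375 − 6559.3) · e^(−0.0280·8/12)
= -126.0625 × 0.98150648 = -123.73

-123.73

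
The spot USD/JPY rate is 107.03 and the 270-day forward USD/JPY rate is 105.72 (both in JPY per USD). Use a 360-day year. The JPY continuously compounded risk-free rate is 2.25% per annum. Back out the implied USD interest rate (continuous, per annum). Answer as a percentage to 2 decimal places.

3.89%

F = S·e^((r_JPY − r_USD)T) ⇒ r_USD = r_JPY − ln(F/S)/T
ln(105.72/107.03) = -0.012315; /(270/360) = -0.016420
r_USD = 0.0225 + 0.016420 = 0.038920
r_USD = 3.89%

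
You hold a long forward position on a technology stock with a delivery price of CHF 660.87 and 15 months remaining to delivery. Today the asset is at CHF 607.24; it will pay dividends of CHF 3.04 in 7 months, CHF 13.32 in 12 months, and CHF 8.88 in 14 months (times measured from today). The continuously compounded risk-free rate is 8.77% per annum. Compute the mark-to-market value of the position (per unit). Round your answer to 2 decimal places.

PV(remaining dividends) I = 3.04·e^(−0.0877·7/12) + 13.32·e^(−0.0877·12/12) + 8.88·e^(−0.0877·14/12) = 23.1063
Current forward F = (S − I)·e^(rT) = (607.24 − 23.1063)·e^(0.0877·15/12) = 584.1337 × 1.115860 = 651.8114
Value (long) = (F − K)·e^(−rT) = (651.8114 − 660.87) × 0.896170 = -8.1180
Value = -CHF 8.12

-CHF 8.12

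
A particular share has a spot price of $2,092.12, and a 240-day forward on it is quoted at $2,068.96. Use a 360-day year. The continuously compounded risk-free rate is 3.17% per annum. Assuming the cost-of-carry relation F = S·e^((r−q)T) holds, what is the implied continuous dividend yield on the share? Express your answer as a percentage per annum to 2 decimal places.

4.84%

From F = S·e^((r−q)T): (r − q) = ln(F/S)/T
ln(2068.96/2092.12) = ln(0.988930) = -0.011132
(r − q) = -0.011132 / (240/360) = -0.016698
q = r − ln(F/S)/T = 0.0317 + 0.016698 = 0.048398
q = 4.84%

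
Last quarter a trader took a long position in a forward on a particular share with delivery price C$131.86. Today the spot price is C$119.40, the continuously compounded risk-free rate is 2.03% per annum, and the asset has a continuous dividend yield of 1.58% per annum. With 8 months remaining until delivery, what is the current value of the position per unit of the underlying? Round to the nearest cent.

Current fair forward for the remaining 8 months: F = S·e^((r − q)·T), (r − q) = 0.0203 − 0.0158 = 0.0045
F = 119.40 · e^(0.0045 × 8/12) = 119.40 × 1.003005 = 119.7588
Value of long forward = (F − K)·e^(−rT) = (119.7588 − 131.86) · e^(−0.0203·8/12)
= -12.1012 × 0.986558 = -11.94

-C$11.94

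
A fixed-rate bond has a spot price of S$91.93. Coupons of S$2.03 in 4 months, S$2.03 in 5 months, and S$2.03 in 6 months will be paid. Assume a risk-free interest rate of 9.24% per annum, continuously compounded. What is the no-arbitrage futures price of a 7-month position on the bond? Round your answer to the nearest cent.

S$90.84

PV(coupons) I = 2.03·e^(−0.0924·4/12) + 2.03·e^(−0.0924·5/12) + 2.03·e^(−0.0924·6/12)
I = 1.9684 + 1.9533 + 1.9383 = 5.8600
F = (S − I)·e^(rT) = (91.93 − 5.8600) · e^(0.0924·7/12)
= 86.0700 · e^0.053900 = 86.0700 × 1.055379 = S$90.84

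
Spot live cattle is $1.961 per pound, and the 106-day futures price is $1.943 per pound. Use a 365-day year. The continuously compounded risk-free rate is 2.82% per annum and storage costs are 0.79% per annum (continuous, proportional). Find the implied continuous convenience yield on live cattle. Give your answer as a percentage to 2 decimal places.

6.79%

F = S·e^((r+u−y)T) ⇒ (r+u−y) = ln(F/S)/T
ln(1.943/1.961) = -0.009221; /T ⇒ -0.031752
y = r + u − ln(F/S)/T = 0.0282 + 0.0079 + 0.031752 = 0.067852
y = 6.79%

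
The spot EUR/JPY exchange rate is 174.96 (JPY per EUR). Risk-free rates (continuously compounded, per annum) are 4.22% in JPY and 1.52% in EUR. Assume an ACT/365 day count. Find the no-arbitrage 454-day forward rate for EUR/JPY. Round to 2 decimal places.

180.94

F = S·e^((r_JPY − r_EUR)T) = 174.96 · e^((0.0422 − 0.0152) × 454/365)
= 174.96 · e^0.033584 = 174.96 × 1.034154
F = 180.94 JPY per EUR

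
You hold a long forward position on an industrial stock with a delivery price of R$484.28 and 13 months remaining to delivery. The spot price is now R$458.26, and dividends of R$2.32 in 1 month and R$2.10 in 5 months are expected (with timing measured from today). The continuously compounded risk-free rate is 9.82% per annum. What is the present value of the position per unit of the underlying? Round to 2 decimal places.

PV(remaining dividends) I = 2.32·e^(−0.0982·1/12) + 2.10·e^(−0.0982·5/12) = 4.3169
Current forward F = (S − I)·e^(rT) = (458.26 − 4.3169)·e^(0.0982·13/12) = 453.9431 × 1.112248 = 504.8973
Value (long) = (F − K)·e^(−rT) = (504.8973 − 484.28) × 0.899080 = 18.5366
Value = R$18.54

R$18.54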